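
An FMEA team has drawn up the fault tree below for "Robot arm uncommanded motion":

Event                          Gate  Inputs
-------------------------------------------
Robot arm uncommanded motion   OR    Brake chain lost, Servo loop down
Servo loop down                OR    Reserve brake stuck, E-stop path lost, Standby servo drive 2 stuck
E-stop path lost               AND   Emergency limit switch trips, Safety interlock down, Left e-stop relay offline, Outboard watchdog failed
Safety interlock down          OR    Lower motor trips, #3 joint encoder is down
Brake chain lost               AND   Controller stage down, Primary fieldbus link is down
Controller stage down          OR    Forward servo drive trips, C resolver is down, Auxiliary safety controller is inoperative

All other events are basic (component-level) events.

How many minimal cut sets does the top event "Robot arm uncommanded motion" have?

7

Controller stage down [OR]: union of children's cut sets → 3 cut set(s).
Brake chain lost [AND]: one cut set from each child combined → 3 × 1 = 3 cut set(s).
Safety interlock down [OR]: union of children's cut sets → 2 cut set(s).
E-stop path lost [AND]: one cut set from each child combined → 1 × 2 × 1 × 1 = 2 cut set(s).
Servo loop down [OR]: union of children's cut sets → 4 cut set(s).
Robot arm uncommanded motion [OR]: union of children's cut sets → 7 cut set(s).
Minimal cut sets: {Forward servo drive trips, Primary fieldbus link is down}; {C resolver is down, Primary fieldbus link is down}; {Auxiliary safety controller is inoperative, Primary fieldbus link is down}; {Reserve brake stuck}; {Emergency limit switch trips, Left e-stop relay offline, Lower motor trips, Outboard watchdog failed}; {#3 joint encoder is down, Emergency limit switch trips, Left e-stop relay offline, Outboard watchdog failed}; {Standby servo drive 2 stuck}.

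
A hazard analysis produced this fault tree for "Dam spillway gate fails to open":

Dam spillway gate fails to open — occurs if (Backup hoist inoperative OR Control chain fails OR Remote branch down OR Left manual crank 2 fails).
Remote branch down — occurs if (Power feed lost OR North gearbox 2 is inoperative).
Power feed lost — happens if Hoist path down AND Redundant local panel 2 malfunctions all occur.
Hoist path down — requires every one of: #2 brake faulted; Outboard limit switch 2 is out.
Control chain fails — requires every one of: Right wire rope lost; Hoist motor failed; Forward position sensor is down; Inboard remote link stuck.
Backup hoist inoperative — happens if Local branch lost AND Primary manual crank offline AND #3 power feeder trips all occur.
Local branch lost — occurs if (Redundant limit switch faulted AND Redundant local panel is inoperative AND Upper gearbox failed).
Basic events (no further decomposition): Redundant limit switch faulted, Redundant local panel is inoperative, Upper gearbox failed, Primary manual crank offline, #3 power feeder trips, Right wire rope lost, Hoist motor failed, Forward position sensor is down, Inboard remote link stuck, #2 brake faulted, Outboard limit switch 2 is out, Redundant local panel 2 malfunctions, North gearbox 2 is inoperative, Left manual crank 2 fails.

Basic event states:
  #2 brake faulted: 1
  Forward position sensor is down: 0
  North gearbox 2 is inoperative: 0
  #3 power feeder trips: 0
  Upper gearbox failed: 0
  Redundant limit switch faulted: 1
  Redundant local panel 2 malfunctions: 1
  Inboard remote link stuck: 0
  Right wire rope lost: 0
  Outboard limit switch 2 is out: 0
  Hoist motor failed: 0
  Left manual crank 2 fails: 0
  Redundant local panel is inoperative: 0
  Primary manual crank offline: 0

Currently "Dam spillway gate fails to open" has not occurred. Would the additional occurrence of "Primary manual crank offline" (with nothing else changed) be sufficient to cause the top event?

Counterfactual: set "Primary manual crank offline" to occurred.
Local branch lost [AND]: Redundant limit switch faulted=occurs, Redundant local panel is inoperative=not, Upper gearbox failed=not → not all inputs occur → does not occur.
Backup hoist inoperative [AND]: Local branch lost=not, Primary manual crank offline=occurs, #3 power feeder trips=not → not all inputs occur → does not occur.
Control chain fails [AND]: Right wire rope lost=not, Hoist motor failed=not, Forward position sensor is down=not, Inboard remote link stuck=not → not all inputs occur → does not occur.
Hoist path down [AND]: #2 brake faulted=occurs, Outboard limit switch 2 is out=not → not all inputs occur → does not occur.
Power feed lost [AND]: Hoist path down=not, Redundant local panel 2 malfunctions=occurs → not all inputs occur → does not occur.
Remote branch down [OR]: Power feed lost=not, North gearbox 2 is inoperative=not → no input occurs → does not occur.
Dam spillway gate fails to open [OR]: Backup hoist inoperative=not, Control chain fails=not, Remote branch down=not, Left manual crank 2 fails=not → no input occurs → does not occur.

No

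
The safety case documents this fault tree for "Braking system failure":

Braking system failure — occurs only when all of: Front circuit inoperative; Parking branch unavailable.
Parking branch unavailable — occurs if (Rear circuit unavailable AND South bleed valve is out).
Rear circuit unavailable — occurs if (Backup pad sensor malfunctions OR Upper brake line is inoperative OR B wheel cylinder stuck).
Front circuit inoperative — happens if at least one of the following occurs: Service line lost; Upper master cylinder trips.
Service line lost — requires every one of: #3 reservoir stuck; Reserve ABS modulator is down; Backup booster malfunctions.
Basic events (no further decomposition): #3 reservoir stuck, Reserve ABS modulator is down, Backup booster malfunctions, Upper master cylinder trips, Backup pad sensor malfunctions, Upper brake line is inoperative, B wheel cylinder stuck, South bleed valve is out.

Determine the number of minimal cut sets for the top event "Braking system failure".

Service line lost [AND]: one cut set from each child combined → 1 × 1 × 1 = 1 cut set(s).
Front circuit inoperative [OR]: union of children's cut sets → 2 cut set(s).
Rear circuit unavailable [OR]: union of children's cut sets → 3 cut set(s).
Parking branch unavailable [AND]: one cut set from each child combined → 3 × 1 = 3 cut set(s).
Braking system failure [AND]: one cut set from each child combined → 2 × 3 = 6 cut set(s).
Minimal cut sets: {#3 reservoir stuck, Backup booster malfunctions, Backup pad sensor malfunctions, Reserve ABS modulator is down, South bleed valve is out}; {#3 reservoir stuck, Backup booster malfunctions, Reserve ABS modulator is down, South bleed valve is out, Upper brake line is inoperative}; {#3 reservoir stuck, B wheel cylinder stuck, Backup booster malfunctions, Reserve ABS modulator is down, South bleed valve is out}; {Backup pad sensor malfunctions, South bleed valve is out, Upper master cylinder trips}; {South bleed valve is out, Upper brake line is inoperative, Upper master cylinder trips}; {B wheel cylinder stuck, South bleed valve is out, Upper master cylinder trips}.

6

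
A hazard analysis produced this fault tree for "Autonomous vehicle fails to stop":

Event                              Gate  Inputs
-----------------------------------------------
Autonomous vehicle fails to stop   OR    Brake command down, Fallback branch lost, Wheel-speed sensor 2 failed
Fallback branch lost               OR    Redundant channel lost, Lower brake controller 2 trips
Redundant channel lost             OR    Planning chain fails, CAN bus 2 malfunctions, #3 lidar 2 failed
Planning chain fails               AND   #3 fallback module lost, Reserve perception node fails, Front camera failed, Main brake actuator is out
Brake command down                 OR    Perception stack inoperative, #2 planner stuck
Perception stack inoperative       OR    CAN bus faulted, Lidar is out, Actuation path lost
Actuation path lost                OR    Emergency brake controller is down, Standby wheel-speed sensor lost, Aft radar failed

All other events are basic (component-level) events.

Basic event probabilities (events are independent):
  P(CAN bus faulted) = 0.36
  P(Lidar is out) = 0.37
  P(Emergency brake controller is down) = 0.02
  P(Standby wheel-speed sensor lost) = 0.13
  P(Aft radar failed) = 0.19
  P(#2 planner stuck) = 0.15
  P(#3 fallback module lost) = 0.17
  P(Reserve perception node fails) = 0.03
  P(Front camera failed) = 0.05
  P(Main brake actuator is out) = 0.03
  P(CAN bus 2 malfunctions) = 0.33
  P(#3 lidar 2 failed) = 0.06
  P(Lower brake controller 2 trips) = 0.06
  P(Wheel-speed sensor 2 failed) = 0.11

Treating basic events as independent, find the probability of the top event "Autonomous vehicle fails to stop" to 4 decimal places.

P(Actuation path lost) [OR] = 1 − (1−0.02) × (1−0.13) × (1−0.19) = 0.309394
P(Perception stack inoperative) [OR] = 1 − (1−0.36) × (1−0.37) × (1−0.309394) = 0.721548
P(Brake command down) [OR] = 1 − (1−0.721548) × (1−0.15) = 0.763316
P(Planning chain fails) [AND] = 0.17 × 0.03 × 0.05 × 0.03 = 0.000008
P(Redundant channel lost) [OR] = 1 − (1−0.000008) × (1−0.33) × (1−0.06) = 0.370205
P(Fallback branch lost) [OR] = 1 − (1−0.370205) × (1−0.06) = 0.407993
P(Autonomous vehicle fails to stop) [OR] = 1 − (1−0.763316) × (1−0.407993) × (1−0.11) = 0.875294
Rounded to 4 decimal places: P(Autonomous vehicle fails to stop) ≈ 0.8753.

0.8753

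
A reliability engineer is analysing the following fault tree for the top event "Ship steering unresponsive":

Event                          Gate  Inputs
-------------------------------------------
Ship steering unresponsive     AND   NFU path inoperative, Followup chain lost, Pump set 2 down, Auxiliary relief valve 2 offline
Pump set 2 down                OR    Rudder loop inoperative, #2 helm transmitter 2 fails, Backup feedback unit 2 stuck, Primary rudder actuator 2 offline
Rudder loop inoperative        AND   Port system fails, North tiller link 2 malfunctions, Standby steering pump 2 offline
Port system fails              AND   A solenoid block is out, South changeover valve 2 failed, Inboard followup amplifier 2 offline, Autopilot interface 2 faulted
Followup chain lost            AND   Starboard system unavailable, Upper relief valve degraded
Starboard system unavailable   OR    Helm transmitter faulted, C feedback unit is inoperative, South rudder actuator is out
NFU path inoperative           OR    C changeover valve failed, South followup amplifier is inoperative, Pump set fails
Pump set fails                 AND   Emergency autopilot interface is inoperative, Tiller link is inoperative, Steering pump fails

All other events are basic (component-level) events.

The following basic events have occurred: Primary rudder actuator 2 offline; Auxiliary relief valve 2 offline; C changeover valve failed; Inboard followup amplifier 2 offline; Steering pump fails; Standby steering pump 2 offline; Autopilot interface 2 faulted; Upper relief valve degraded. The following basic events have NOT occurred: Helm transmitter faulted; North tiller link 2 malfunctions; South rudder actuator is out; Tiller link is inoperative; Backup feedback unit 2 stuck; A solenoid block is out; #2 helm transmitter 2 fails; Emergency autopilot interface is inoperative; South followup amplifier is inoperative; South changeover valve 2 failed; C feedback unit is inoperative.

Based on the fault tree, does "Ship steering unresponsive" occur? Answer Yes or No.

Pump set fails [AND]: Emergency autopilot interface is inoperative=not, Tiller link is inoperative=not, Steering pump fails=occurs → not all inputs occur → does not occur.
NFU path inoperative [OR]: C changeover valve failed=occurs, South followup amplifier is inoperative=not, Pump set fails=not → at least one input occurs → occurs.
Starboard system unavailable [OR]: Helm transmitter faulted=not, C feedback unit is inoperative=not, South rudder actuator is out=not → no input occurs → does not occur.
Followup chain lost [AND]: Starboard system unavailable=not, Upper relief valve degraded=occurs → not all inputs occur → does not occur.
Port system fails [AND]: A solenoid block is out=not, South changeover valve 2 failed=not, Inboard followup amplifier 2 offline=occurs, Autopilot interface 2 faulted=occurs → not all inputs occur → does not occur.
Rudder loop inoperative [AND]: Port system fails=not, North tiller link 2 malfunctions=not, Standby steering pump 2 offline=occurs → not all inputs occur → does not occur.
Pump set 2 down [OR]: Rudder loop inoperative=not, #2 helm transmitter 2 fails=not, Backup feedback unit 2 stuck=not, Primary rudder actuator 2 offline=occurs → at least one input occurs → occurs.
Ship steering unresponsive [AND]: NFU path inoperative=occurs, Followup chain lost=not, Pump set 2 down=occurs, Auxiliary relief valve 2 offline=occurs → not all inputs occur → does not occur.

No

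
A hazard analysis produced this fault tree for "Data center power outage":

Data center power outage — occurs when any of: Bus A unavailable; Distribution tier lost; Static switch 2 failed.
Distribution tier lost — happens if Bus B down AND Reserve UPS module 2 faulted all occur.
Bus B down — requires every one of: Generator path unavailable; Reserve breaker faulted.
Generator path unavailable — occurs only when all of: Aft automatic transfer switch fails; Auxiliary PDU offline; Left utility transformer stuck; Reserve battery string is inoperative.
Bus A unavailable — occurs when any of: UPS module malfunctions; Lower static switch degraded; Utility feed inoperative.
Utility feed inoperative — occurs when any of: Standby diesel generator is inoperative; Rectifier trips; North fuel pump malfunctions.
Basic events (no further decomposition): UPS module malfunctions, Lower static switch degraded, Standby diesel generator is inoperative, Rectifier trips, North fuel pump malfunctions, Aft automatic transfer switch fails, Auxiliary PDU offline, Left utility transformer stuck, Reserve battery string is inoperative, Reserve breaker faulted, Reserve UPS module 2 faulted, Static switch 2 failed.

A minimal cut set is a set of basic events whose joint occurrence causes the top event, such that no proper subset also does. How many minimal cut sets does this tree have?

Utility feed inoperative [OR]: union of children's cut sets → 3 cut set(s).
Bus A unavailable [OR]: union of children's cut sets → 5 cut set(s).
Generator path unavailable [AND]: one cut set from each child combined → 1 × 1 × 1 × 1 = 1 cut set(s).
Bus B down [AND]: one cut set from each child combined → 1 × 1 = 1 cut set(s).
Distribution tier lost [AND]: one cut set from each child combined → 1 × 1 = 1 cut set(s).
Data center power outage [OR]: union of children's cut sets → 7 cut set(s).
Minimal cut sets: {UPS module malfunctions}; {Lower static switch degraded}; {Standby diesel generator is inoperative}; {Rectifier trips}; {North fuel pump malfunctions}; {Aft automatic transfer switch fails, Auxiliary PDU offline, Left utility transformer stuck, Reserve UPS module 2 faulted, Reserve battery string is inoperative, Reserve breaker faulted}; {Static switch 2 failed}.

7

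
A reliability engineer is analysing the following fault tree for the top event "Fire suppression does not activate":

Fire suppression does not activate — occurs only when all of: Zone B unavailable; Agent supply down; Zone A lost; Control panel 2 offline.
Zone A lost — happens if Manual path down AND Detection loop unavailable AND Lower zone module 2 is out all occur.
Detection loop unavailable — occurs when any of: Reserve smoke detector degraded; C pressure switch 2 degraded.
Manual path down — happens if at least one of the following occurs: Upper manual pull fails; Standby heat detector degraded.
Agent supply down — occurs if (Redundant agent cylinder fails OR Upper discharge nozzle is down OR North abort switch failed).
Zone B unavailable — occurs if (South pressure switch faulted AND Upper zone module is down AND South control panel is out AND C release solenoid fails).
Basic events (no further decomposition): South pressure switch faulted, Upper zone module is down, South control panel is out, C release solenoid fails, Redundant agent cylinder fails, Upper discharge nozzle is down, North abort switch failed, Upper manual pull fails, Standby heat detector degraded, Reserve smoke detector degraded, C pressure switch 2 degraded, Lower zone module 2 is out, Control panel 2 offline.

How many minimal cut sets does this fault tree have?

12

Zone B unavailable [AND]: one cut set from each child combined → 1 × 1 × 1 × 1 = 1 cut set(s).
Agent supply down [OR]: union of children's cut sets → 3 cut set(s).
Manual path down [OR]: union of children's cut sets → 2 cut set(s).
Detection loop unavailable [OR]: union of children's cut sets → 2 cut set(s).
Zone A lost [AND]: one cut set from each child combined → 2 × 2 × 1 = 4 cut set(s).
Fire suppression does not activate [AND]: one cut set from each child combined → 1 × 3 × 4 × 1 = 12 cut set(s).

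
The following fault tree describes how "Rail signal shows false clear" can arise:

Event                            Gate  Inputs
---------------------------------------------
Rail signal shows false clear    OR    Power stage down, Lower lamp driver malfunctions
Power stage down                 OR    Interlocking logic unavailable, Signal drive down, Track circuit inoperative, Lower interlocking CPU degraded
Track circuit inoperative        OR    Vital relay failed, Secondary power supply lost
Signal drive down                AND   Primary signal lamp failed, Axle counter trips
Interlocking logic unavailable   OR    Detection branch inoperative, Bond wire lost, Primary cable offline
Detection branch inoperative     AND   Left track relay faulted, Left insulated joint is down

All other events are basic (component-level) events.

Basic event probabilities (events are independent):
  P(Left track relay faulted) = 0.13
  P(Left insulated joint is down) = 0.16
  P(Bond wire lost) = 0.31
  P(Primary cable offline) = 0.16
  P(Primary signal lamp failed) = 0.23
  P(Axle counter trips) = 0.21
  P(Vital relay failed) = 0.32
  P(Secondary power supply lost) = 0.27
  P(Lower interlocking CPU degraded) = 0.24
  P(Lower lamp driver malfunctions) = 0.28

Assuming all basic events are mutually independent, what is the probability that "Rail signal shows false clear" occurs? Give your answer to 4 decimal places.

0.8533

P(Detection branch inoperative) [AND] = 0.13 × 0.16 = 0.020800
P(Interlocking logic unavailable) [OR] = 1 − (1−0.020800) × (1−0.31) × (1−0.16) = 0.432456
P(Signal drive down) [AND] = 0.23 × 0.21 = 0.048300
P(Track circuit inoperative) [OR] = 1 − (1−0.32) × (1−0.27) = 0.503600
P(Power stage down) [OR] = 1 − (1−0.432456) × (1−0.048300) × (1−0.503600) × (1−0.24) = 0.796228
P(Rail signal shows false clear) [OR] = 1 − (1−0.796228) × (1−0.28) = 0.853284
Rounded to 4 decimal places: P(Rail signal shows false clear) ≈ 0.8533.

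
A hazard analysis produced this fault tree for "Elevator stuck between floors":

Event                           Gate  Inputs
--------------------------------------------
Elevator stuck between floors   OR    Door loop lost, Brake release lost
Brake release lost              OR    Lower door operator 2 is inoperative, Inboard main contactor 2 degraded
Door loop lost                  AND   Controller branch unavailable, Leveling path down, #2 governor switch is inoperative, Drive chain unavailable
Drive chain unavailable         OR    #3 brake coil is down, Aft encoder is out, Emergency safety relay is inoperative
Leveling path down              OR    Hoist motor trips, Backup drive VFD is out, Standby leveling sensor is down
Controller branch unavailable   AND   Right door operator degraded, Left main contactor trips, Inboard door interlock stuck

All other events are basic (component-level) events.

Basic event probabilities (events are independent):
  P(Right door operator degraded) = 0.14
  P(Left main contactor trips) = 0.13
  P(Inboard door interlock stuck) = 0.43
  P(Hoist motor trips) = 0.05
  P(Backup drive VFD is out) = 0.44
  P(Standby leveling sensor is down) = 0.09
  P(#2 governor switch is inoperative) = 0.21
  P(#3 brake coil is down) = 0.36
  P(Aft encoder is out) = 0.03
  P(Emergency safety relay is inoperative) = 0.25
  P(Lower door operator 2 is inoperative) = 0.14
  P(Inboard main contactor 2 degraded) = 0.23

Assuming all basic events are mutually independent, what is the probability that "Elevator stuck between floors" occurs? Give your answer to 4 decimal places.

0.3381

P(Controller branch unavailable) [AND] = 0.14 × 0.13 × 0.43 = 0.007826
P(Leveling path down) [OR] = 1 − (1−0.05) × (1−0.44) × (1−0.09) = 0.515880
P(Drive chain unavailable) [OR] = 1 − (1−0.36) × (1−0.03) × (1−0.25) = 0.534400
P(Door loop lost) [AND] = 0.007826 × 0.515880 × 0.21 × 0.534400 = 0.000453
P(Brake release lost) [OR] = 1 − (1−0.14) × (1−0.23) = 0.337800
P(Elevator stuck between floors) [OR] = 1 − (1−0.000453) × (1−0.337800) = 0.338100
Rounded to 4 decimal places: P(Elevator stuck between floors) ≈ 0.3381.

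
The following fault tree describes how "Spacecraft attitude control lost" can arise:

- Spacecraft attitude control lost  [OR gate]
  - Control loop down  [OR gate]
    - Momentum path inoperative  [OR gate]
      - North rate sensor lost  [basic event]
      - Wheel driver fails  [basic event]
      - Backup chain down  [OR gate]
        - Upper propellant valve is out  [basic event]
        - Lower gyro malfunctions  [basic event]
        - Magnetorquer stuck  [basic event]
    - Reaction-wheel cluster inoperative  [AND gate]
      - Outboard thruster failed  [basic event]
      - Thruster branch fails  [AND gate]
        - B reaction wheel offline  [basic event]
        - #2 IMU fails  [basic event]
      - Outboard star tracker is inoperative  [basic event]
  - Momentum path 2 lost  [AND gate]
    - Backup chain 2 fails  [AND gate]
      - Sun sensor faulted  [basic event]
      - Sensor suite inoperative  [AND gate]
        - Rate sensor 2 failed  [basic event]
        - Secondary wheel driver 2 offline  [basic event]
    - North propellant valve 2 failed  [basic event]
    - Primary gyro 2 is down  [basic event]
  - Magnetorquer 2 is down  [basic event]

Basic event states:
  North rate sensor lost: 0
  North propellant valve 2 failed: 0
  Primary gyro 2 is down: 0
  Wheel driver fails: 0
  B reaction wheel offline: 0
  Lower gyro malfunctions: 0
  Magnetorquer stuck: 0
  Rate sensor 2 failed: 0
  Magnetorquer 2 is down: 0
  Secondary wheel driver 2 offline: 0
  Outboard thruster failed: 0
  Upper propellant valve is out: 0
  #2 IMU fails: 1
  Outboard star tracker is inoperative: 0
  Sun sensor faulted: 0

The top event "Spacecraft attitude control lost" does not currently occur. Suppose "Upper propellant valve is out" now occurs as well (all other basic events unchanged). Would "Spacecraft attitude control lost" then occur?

Yes

Counterfactual: set "Upper propellant valve is out" to occurred.
Backup chain down [OR]: Upper propellant valve is out=occurs, Lower gyro malfunctions=not, Magnetorquer stuck=not → at least one input occurs → occurs.
Momentum path inoperative [OR]: North rate sensor lost=not, Wheel driver fails=not, Backup chain down=occurs → at least one input occurs → occurs.
Thruster branch fails [AND]: B reaction wheel offline=not, #2 IMU fails=occurs → not all inputs occur → does not occur.
Reaction-wheel cluster inoperative [AND]: Outboard thruster failed=not, Thruster branch fails=not, Outboard star tracker is inoperative=not → not all inputs occur → does not occur.
Control loop down [OR]: Momentum path inoperative=occurs, Reaction-wheel cluster inoperative=not → at least one input occurs → occurs.
Sensor suite inoperative [AND]: Rate sensor 2 failed=not, Secondary wheel driver 2 offline=not → not all inputs occur → does not occur.
Backup chain 2 fails [AND]: Sun sensor faulted=not, Sensor suite inoperative=not → not all inputs occur → does not occur.
Momentum path 2 lost [AND]: Backup chain 2 fails=not, North propellant valve 2 failed=not, Primary gyro 2 is down=not → not all inputs occur → does not occur.
Spacecraft attitude control lost [OR]: Control loop down=occurs, Momentum path 2 lost=not, Magnetorquer 2 is down=not → at least one input occurs → occurs.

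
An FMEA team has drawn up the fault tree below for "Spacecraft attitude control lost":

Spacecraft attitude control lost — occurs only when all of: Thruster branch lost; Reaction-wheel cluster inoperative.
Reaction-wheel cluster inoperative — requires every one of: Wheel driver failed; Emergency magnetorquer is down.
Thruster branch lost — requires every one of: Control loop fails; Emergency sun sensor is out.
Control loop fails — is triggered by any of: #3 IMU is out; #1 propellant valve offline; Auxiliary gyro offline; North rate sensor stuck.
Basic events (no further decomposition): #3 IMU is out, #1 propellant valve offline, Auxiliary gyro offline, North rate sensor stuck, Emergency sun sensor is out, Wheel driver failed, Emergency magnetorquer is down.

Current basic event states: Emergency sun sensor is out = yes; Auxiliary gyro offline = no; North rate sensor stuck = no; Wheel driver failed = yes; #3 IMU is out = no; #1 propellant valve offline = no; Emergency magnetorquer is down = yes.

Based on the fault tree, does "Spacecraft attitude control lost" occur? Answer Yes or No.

Control loop fails [OR]: #3 IMU is out=not, #1 propellant valve offline=not, Auxiliary gyro offline=not, North rate sensor stuck=not → no input occurs → does not occur.
Thruster branch lost [AND]: Control loop fails=not, Emergency sun sensor is out=occurs → not all inputs occur → does not occur.
Reaction-wheel cluster inoperative [AND]: Wheel driver failed=occurs, Emergency magnetorquer is down=occurs → all inputs occur → occurs.
Spacecraft attitude control lost [AND]: Thruster branch lost=not, Reaction-wheel cluster inoperative=occurs → not all inputs occur → does not occur.

No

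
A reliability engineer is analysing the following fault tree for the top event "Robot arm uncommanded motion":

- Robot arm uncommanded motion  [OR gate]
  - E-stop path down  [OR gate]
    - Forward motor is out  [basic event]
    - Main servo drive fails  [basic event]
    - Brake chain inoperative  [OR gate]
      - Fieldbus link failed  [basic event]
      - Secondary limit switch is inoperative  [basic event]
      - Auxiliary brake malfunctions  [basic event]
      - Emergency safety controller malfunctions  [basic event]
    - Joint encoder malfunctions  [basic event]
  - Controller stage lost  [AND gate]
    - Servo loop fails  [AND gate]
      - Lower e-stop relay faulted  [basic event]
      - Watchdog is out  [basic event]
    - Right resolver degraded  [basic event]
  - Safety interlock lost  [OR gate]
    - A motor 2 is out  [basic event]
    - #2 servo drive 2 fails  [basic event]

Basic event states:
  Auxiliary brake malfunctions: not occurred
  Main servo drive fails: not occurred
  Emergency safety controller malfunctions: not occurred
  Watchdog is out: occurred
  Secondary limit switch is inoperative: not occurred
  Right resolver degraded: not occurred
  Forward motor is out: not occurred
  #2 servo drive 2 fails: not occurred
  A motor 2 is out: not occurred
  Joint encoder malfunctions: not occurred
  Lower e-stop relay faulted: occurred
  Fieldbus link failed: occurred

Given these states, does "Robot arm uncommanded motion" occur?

Brake chain inoperative [OR]: Fieldbus link failed=occurs, Secondary limit switch is inoperative=not, Auxiliary brake malfunctions=not, Emergency safety controller malfunctions=not → at least one input occurs → occurs.
E-stop path down [OR]: Forward motor is out=not, Main servo drive fails=not, Brake chain inoperative=occurs, Joint encoder malfunctions=not → at least one input occurs → occurs.
Servo loop fails [AND]: Lower e-stop relay faulted=occurs, Watchdog is out=occurs → all inputs occur → occurs.
Controller stage lost [AND]: Servo loop fails=occurs, Right resolver degraded=not → not all inputs occur → does not occur.
Safety interlock lost [OR]: A motor 2 is out=not, #2 servo drive 2 fails=not → no input occurs → does not occur.
Robot arm uncommanded motion [OR]: E-stop path down=occurs, Controller stage lost=not, Safety interlock lost=not → at least one input occurs → occurs.

Yes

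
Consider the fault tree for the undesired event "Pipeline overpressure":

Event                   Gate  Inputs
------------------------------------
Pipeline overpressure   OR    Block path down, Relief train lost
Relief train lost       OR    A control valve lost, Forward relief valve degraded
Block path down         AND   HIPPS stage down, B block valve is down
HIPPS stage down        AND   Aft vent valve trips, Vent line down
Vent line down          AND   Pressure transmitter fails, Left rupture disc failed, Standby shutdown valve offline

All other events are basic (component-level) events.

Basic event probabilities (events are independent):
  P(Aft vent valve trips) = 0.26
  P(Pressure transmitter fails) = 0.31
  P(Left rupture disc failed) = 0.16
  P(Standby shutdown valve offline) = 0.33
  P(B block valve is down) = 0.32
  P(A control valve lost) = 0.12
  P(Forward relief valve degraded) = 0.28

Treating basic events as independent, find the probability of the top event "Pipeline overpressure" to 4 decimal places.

0.3673

P(Vent line down) [AND] = 0.31 × 0.16 × 0.33 = 0.016368
P(HIPPS stage down) [AND] = 0.26 × 0.016368 = 0.004256
P(Block path down) [AND] = 0.004256 × 0.32 = 0.001362
P(Relief train lost) [OR] = 1 − (1−0.12) × (1−0.28) = 0.366400
P(Pipeline overpressure) [OR] = 1 − (1−0.001362) × (1−0.366400) = 0.367263
Rounded to 4 decimal places: P(Pipeline overpressure) ≈ 0.3673.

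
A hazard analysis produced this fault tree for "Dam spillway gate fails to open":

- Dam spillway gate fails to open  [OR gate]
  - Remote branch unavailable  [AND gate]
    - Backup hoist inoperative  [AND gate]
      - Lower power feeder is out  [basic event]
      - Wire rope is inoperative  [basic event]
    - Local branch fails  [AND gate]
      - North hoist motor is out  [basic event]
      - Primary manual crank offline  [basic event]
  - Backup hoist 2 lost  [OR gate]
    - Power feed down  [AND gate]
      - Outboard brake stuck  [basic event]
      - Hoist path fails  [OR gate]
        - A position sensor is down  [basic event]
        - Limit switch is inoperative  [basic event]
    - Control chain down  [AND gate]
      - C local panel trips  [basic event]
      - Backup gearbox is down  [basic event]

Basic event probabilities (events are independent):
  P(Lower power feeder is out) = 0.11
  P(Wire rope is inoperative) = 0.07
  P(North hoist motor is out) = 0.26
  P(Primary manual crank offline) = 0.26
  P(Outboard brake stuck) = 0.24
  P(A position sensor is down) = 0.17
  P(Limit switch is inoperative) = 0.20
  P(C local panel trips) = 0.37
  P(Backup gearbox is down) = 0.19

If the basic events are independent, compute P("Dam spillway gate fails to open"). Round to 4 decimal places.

P(Backup hoist inoperative) [AND] = 0.11 × 0.07 = 0.007700
P(Local branch fails) [AND] = 0.26 × 0.26 = 0.067600
P(Remote branch unavailable) [AND] = 0.007700 × 0.067600 = 0.000521
P(Hoist path fails) [OR] = 1 − (1−0.17) × (1−0.20) = 0.336000
P(Power feed down) [AND] = 0.24 × 0.336000 = 0.080640
P(Control chain down) [AND] = 0.37 × 0.19 = 0.070300
P(Backup hoist 2 lost) [OR] = 1 − (1−0.080640) × (1−0.070300) = 0.145271
P(Dam spillway gate fails to open) [OR] = 1 − (1−0.000521) × (1−0.145271) = 0.145716
Rounded to 4 decimal places: P(Dam spillway gate fails to open) ≈ 0.1457.

0.1457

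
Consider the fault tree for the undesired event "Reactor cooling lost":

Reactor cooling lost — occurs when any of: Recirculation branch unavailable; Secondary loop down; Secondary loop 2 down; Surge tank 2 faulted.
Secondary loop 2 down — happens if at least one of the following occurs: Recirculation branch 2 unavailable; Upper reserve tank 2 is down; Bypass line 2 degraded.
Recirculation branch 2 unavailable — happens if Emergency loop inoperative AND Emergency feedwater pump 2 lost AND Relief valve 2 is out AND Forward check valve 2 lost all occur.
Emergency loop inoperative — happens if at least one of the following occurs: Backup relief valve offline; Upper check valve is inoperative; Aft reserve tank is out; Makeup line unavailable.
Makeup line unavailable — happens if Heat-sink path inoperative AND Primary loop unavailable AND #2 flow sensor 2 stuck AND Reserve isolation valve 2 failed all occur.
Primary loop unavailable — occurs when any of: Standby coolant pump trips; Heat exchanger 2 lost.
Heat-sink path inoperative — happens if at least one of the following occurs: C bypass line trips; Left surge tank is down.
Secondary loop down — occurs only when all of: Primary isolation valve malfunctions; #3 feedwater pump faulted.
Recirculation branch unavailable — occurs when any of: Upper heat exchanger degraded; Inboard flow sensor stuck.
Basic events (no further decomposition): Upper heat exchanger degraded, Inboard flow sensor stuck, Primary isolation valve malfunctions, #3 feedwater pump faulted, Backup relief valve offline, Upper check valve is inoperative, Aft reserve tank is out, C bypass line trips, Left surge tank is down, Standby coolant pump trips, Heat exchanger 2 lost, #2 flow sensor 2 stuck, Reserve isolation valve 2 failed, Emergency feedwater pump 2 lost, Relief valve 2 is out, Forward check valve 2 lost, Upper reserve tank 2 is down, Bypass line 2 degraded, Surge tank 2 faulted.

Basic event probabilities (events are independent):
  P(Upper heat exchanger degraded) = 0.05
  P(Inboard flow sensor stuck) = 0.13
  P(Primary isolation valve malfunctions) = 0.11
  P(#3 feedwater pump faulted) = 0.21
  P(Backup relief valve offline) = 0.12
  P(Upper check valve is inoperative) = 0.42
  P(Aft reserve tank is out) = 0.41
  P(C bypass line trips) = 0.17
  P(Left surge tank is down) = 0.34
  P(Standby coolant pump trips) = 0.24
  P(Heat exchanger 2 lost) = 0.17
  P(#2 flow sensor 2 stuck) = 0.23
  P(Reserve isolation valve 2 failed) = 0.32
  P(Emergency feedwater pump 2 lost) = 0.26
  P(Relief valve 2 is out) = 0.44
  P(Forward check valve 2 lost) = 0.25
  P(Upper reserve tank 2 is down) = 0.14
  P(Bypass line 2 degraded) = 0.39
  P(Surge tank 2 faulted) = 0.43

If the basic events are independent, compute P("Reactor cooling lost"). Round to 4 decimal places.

0.7634

P(Recirculation branch unavailable) [OR] = 1 − (1−0.05) × (1−0.13) = 0.173500
P(Secondary loop down) [AND] = 0.11 × 0.21 = 0.023100
P(Heat-sink path inoperative) [OR] = 1 − (1−0.17) × (1−0.34) = 0.452200
P(Primary loop unavailable) [OR] = 1 − (1−0.24) × (1−0.17) = 0.369200
P(Makeup line unavailable) [AND] = 0.452200 × 0.369200 × 0.23 × 0.32 = 0.012288
P(Emergency loop inoperative) [OR] = 1 − (1−0.12) × (1−0.42) × (1−0.41) × (1−0.012288) = 0.702564
P(Recirculation branch 2 unavailable) [AND] = 0.702564 × 0.26 × 0.44 × 0.25 = 0.020093
P(Secondary loop 2 down) [OR] = 1 − (1−0.020093) × (1−0.14) × (1−0.39) = 0.485941
P(Reactor cooling lost) [OR] = 1 − (1−0.173500) × (1−0.023100) × (1−0.485941) × (1−0.43) = 0.763418
Rounded to 4 decimal places: P(Reactor cooling lost) ≈ 0.7634.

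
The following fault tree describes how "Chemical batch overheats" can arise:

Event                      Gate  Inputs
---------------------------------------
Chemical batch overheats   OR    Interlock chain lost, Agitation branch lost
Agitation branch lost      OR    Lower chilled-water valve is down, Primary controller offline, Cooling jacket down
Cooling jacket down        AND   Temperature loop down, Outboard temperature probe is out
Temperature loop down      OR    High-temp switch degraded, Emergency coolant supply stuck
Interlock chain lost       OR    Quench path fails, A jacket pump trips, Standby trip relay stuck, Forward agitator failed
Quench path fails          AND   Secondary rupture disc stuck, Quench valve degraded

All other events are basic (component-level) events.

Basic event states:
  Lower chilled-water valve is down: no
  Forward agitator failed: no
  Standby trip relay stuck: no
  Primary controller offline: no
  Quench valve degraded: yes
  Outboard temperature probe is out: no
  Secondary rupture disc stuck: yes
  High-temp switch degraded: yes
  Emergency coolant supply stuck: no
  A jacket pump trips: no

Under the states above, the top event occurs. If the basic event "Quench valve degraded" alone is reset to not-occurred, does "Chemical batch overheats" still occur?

Counterfactual: set "Quench valve degraded" to not occurred.
Quench path fails [AND]: Secondary rupture disc stuck=occurs, Quench valve degraded=not → not all inputs occur → does not occur.
Interlock chain lost [OR]: Quench path fails=not, A jacket pump trips=not, Standby trip relay stuck=not, Forward agitator failed=not → no input occurs → does not occur.
Temperature loop down [OR]: High-temp switch degraded=occurs, Emergency coolant supply stuck=not → at least one input occurs → occurs.
Cooling jacket down [AND]: Temperature loop down=occurs, Outboard temperature probe is out=not → not all inputs occur → does not occur.
Agitation branch lost [OR]: Lower chilled-water valve is down=not, Primary controller offline=not, Cooling jacket down=not → no input occurs → does not occur.
Chemical batch overheats [OR]: Interlock chain lost=not, Agitation branch lost=not → no input occurs → does not occur.

No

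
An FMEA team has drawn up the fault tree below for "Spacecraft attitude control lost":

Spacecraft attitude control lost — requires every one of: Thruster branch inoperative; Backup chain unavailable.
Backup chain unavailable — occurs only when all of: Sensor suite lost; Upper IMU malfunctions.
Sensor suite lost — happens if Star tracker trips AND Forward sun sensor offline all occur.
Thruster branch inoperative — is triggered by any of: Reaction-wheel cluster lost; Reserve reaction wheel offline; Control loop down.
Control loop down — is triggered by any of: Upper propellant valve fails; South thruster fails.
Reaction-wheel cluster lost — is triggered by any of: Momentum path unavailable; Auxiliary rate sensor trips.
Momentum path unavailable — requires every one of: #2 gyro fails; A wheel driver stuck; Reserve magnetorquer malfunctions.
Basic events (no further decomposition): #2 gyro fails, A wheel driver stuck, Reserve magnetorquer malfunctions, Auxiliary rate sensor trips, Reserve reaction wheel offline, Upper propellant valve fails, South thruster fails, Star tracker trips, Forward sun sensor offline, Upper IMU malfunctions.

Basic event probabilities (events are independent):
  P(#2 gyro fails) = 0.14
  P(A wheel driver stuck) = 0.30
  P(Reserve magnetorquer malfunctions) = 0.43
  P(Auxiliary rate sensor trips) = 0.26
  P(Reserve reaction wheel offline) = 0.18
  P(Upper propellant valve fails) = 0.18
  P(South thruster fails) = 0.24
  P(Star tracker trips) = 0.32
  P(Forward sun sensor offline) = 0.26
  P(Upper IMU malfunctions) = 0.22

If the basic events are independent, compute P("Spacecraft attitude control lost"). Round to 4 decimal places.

0.0115

P(Momentum path unavailable) [AND] = 0.14 × 0.30 × 0.43 = 0.018060
P(Reaction-wheel cluster lost) [OR] = 1 − (1−0.018060) × (1−0.26) = 0.273364
P(Control loop down) [OR] = 1 − (1−0.18) × (1−0.24) = 0.376800
P(Thruster branch inoperative) [OR] = 1 − (1−0.273364) × (1−0.18) × (1−0.376800) = 0.628672
P(Sensor suite lost) [AND] = 0.32 × 0.26 = 0.083200
P(Backup chain unavailable) [AND] = 0.083200 × 0.22 = 0.018304
P(Spacecraft attitude control lost) [AND] = 0.628672 × 0.018304 = 0.011507
Rounded to 4 decimal places: P(Spacecraft attitude control lost) ≈ 0.0115.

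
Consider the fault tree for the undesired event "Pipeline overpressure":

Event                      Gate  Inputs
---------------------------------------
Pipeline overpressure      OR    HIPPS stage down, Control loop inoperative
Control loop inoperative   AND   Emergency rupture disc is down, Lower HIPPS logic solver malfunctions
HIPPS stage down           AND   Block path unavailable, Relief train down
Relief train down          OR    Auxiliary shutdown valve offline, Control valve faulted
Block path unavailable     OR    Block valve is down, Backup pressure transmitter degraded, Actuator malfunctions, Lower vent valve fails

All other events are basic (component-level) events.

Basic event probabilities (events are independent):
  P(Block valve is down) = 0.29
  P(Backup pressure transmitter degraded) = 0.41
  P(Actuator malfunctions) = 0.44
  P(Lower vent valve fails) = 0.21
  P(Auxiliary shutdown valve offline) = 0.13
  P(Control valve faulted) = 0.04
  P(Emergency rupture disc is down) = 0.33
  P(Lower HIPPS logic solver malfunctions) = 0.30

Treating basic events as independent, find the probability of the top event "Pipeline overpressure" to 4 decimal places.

0.2200

P(Block path unavailable) [OR] = 1 − (1−0.29) × (1−0.41) × (1−0.44) × (1−0.21) = 0.814679
P(Relief train down) [OR] = 1 − (1−0.13) × (1−0.04) = 0.164800
P(HIPPS stage down) [AND] = 0.814679 × 0.164800 = 0.134259
P(Control loop inoperative) [AND] = 0.33 × 0.30 = 0.099000
P(Pipeline overpressure) [OR] = 1 − (1−0.134259) × (1−0.099000) = 0.219967
Rounded to 4 decimal places: P(Pipeline overpressure) ≈ 0.2200.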